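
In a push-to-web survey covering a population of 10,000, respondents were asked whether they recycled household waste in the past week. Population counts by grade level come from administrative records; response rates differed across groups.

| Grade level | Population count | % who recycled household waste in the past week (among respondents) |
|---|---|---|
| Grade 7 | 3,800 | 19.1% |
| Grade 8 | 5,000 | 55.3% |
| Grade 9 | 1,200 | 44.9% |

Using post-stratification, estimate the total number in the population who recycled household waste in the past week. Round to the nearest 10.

Each cell contributes its population count × the respondent rate:
  Grade 7: 3,800 × 19.1% = 725.8
  Grade 8: 5,000 × 55.3% = 2765
  Grade 9: 1,200 × 44.9% = 538.8
Estimated total = 4029.6 → 4,030.

4,030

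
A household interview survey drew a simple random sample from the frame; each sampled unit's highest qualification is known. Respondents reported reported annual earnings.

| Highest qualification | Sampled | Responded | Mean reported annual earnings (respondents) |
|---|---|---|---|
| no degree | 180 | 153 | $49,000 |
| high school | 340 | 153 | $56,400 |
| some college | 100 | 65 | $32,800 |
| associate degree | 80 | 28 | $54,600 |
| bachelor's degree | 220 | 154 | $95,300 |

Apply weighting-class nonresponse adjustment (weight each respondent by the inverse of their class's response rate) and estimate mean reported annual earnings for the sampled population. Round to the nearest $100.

$61,500

Response rates by class: no degree 153/180 = 85%, high school 153/340 = 45%, some college 65/100 = 65%, associate degree 28/80 = 35%, bachelor's degree 154/220 = 70%.
Inverse-response-rate weighting restores each class to its sampled count, so class totals weight by n_sampled:
  no degree: 180 × 49,000 = 8,820,000
  high school: 340 × 56,400 = 19,176,000
  some college: 100 × 32,800 = 3,280,000
  associate degree: 80 × 54,600 = 4,368,000
  bachelor's degree: 220 × 95,300 = 20,966,000
Adjusted estimate = 56,610,000 / 920 = 61532.6 → $61,500.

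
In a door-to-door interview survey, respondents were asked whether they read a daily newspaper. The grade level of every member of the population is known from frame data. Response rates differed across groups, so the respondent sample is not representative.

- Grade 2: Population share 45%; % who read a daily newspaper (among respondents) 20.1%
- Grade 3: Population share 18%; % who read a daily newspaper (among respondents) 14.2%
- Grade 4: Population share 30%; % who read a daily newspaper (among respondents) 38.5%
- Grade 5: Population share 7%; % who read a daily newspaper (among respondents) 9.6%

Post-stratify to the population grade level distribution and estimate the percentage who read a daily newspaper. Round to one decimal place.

Post-stratification weights by population share, not respondent share:
  Grade 2: 0.45 × 20.1 = 9.045
  Grade 3: 0.18 × 14.2 = 2.556
  Grade 4: 0.3 × 38.5 = 11.55
  Grade 5: 0.07 × 9.6 = 0.672
Post-stratified estimate = 23.823 → 23.8%.

23.8%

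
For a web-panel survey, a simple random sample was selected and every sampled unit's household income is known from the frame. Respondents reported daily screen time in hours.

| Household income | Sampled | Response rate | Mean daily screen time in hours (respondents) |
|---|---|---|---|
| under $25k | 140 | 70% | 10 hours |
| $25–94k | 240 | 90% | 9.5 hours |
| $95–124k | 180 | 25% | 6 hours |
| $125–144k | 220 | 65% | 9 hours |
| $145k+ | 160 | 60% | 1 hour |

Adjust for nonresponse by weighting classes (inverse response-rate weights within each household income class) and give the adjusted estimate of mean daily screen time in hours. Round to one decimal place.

7.3

With weight = n_sampled/n_responded per class, the weighted class total is n_sampled:
  under $25k: 140 × 10 = 1400
  $25–94k: 240 × 9.5 = 2280
  $95–124k: 180 × 6 = 1080
  $125–144k: 220 × 9 = 1980
  $145k+: 160 × 1 = 160
Adjusted estimate = 6900 / 940 = 7.34043 → 7.3.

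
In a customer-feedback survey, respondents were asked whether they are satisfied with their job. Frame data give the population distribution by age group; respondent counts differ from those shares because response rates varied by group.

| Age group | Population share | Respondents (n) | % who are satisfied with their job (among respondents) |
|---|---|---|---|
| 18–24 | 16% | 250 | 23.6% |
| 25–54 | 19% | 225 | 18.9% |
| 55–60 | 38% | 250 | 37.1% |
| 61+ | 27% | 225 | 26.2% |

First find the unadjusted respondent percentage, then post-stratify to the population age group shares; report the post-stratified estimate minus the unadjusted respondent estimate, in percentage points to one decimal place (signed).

+1.9 percentage points

Naive respondent-only estimate (weights = respondent counts):
  (250/950)×23.6 + (225/950)×18.9 + (250/950)×37.1 + (225/950)×26.2 = 26.6553%
Post-stratifying to population shares instead:
  0.16×23.6 + 0.19×18.9 + 0.38×37.1 + 0.27×26.2 = 28.539%
Difference = 28.539 − 26.6553 = 1.8837 pp.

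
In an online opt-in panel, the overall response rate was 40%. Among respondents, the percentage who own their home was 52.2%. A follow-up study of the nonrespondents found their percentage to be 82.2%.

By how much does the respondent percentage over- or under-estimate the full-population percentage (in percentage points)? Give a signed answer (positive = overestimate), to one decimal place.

Nonresponse fraction = 1 − 0.4 = 0.6.
Bias = (nonresponse fraction) × (respondent percentage − nonrespondent percentage)
     = 0.6 × (52.2 − 82.2) = 0.6 × -30 = -18.

-18.0 percentage points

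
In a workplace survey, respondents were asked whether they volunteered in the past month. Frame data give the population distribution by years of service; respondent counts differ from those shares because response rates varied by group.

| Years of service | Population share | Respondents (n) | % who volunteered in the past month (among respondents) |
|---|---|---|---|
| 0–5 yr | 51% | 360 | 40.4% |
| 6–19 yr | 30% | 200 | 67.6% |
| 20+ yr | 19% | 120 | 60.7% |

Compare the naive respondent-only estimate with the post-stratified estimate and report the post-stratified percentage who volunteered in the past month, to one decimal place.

Unadjusted (pooled respondent) estimate weights by respondent counts:
  (360/680)×40.4 + (200/680)×67.6 + (120/680)×60.7 = 51.9824%
Post-stratifying to population shares instead:
  0.51×40.4 + 0.3×67.6 + 0.19×60.7 = 52.417%

52.4%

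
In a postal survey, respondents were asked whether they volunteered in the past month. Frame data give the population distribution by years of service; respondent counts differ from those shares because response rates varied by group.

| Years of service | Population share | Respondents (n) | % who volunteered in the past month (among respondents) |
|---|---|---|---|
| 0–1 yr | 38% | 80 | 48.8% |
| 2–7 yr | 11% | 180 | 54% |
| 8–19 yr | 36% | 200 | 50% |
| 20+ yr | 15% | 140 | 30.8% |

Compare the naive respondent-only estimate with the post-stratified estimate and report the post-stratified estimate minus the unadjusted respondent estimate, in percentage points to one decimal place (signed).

Unadjusted (pooled respondent) estimate weights by respondent counts:
  (80/600)×48.8 + (180/600)×54 + (200/600)×50 + (140/600)×30.8 = 46.56%
Post-stratified estimate weights by population shares:
  0.38×48.8 + 0.11×54 + 0.36×50 + 0.15×30.8 = 47.104%
Difference = 47.104 − 46.56 = 0.544 pp.

+0.5 percentage points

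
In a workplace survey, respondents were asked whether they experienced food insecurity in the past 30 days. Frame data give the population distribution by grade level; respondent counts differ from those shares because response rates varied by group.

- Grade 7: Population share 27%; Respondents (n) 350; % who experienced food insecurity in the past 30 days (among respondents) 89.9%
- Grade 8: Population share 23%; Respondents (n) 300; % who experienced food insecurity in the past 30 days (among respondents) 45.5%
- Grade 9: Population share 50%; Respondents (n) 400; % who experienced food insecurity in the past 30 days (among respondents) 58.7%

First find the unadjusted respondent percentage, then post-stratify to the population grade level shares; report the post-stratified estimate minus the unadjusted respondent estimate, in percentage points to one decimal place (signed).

Naive respondent-only estimate (weights = respondent counts):
  (350/1050)×89.9 + (300/1050)×45.5 + (400/1050)×58.7 = 65.3286%
Post-stratifying to population shares instead:
  0.27×89.9 + 0.23×45.5 + 0.5×58.7 = 64.088%
Difference = 64.088 − 65.3286 = -1.2406 pp.

-1.2 percentage points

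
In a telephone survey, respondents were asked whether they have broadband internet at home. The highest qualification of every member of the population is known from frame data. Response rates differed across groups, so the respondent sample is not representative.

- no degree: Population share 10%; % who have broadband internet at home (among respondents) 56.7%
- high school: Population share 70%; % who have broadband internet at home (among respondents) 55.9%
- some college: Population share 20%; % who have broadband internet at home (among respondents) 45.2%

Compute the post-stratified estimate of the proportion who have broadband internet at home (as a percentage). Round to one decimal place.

Weight each group's respondent value by its population share:
  no degree: 0.1 × 56.7 = 5.67
  high school: 0.7 × 55.9 = 39.13
  some college: 0.2 × 45.2 = 9.04
Post-stratified estimate = 53.84 → 53.8%.

53.8%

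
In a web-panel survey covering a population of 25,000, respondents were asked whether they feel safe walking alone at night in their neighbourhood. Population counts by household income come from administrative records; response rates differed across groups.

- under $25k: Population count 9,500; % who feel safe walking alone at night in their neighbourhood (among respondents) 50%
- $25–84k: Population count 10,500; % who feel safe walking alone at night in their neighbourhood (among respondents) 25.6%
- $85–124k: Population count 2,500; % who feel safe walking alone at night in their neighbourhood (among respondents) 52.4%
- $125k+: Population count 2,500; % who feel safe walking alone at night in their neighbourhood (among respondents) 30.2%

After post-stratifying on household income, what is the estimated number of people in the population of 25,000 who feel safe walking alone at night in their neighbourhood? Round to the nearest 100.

9,500

Each cell contributes its population count × the respondent rate:
  under $25k: 9,500 × 50% = 4750
  $25–84k: 10,500 × 25.6% = 2688
  $85–124k: 2,500 × 52.4% = 1310
  $125k+: 2,500 × 30.2% = 755
Estimated total = 9503 → 9,500.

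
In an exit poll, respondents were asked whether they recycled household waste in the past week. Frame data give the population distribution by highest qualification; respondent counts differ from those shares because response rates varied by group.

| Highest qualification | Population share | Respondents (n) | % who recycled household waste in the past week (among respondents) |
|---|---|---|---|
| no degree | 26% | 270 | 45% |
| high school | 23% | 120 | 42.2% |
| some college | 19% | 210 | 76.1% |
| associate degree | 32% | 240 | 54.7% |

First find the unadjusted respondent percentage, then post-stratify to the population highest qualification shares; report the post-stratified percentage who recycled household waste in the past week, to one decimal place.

53.4%

Unadjusted (pooled respondent) estimate weights by respondent counts:
  (270/840)×45 + (120/840)×42.2 + (210/840)×76.1 + (240/840)×54.7 = 55.1464%
Post-stratifying to population shares instead:
  0.26×45 + 0.23×42.2 + 0.19×76.1 + 0.32×54.7 = 53.369%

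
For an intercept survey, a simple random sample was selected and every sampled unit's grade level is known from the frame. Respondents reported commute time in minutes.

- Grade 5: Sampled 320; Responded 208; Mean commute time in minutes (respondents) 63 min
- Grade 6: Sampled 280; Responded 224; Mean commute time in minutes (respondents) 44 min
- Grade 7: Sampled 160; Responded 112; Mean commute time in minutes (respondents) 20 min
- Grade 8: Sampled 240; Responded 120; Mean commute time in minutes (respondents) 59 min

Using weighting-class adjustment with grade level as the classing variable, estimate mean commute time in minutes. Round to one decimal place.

49.8

Response rates by class: Grade 5 208/320 = 65%, Grade 6 224/280 = 80%, Grade 7 112/160 = 70%, Grade 8 120/240 = 50%.
Weighting each respondent by the inverse class response rate inflates each class back to its sampled size, so the class weight is n_sampled:
  Grade 5: 320 × 63 = 20,160
  Grade 6: 280 × 44 = 12,320
  Grade 7: 160 × 20 = 3200
  Grade 8: 240 × 59 = 14,160
Adjusted estimate = 49,840 / 1,000 = 49.84 → 49.8.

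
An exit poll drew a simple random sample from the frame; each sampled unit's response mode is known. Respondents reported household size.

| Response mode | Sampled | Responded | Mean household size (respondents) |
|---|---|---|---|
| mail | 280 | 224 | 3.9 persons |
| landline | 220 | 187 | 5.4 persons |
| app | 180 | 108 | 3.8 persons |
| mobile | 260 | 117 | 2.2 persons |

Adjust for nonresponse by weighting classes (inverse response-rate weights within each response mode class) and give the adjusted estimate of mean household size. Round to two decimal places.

Class response rates: mail 224/280 = 80%, landline 187/220 = 85%, app 108/180 = 60%, mobile 117/260 = 45%.
Weighting each respondent by the inverse class response rate inflates each class back to its sampled size, so the class weight is n_sampled:
  mail: 280 × 3.9 = 1092
  landline: 220 × 5.4 = 1188
  app: 180 × 3.8 = 684
  mobile: 260 × 2.2 = 572
Adjusted estimate = 3536 / 940 = 3.7617 → 3.76.

3.76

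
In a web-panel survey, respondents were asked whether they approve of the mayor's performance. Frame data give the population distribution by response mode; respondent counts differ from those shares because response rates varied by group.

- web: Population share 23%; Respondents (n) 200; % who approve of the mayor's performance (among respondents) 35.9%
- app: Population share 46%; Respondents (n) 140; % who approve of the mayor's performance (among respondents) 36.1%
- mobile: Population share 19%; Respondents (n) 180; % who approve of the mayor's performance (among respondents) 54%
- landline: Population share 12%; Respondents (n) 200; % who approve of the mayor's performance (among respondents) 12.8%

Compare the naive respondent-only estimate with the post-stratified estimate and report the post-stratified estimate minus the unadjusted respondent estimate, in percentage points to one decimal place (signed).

+2.6 percentage points

Without adjustment, the pooled respondent share is:
  (200/720)×35.9 + (140/720)×36.1 + (180/720)×54 + (200/720)×12.8 = 34.0472%
Post-stratifying to population shares instead:
  0.23×35.9 + 0.46×36.1 + 0.19×54 + 0.12×12.8 = 36.659%
Difference = 36.659 − 34.0472 = 2.6118 pp.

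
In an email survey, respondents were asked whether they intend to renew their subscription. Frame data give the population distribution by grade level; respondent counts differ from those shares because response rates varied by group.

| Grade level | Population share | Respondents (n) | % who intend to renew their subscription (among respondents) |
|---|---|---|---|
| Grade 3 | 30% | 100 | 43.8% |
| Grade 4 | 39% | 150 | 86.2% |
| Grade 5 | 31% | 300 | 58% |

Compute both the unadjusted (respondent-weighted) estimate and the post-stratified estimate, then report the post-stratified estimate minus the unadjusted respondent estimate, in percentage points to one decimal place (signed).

+1.6 percentage points

Naive respondent-only estimate (weights = respondent counts):
  (100/550)×43.8 + (150/550)×86.2 + (300/550)×58 = 63.1091%
Reweighting by population grade level shares:
  0.3×43.8 + 0.39×86.2 + 0.31×58 = 64.738%
Difference = 64.738 − 63.1091 = 1.6289 pp.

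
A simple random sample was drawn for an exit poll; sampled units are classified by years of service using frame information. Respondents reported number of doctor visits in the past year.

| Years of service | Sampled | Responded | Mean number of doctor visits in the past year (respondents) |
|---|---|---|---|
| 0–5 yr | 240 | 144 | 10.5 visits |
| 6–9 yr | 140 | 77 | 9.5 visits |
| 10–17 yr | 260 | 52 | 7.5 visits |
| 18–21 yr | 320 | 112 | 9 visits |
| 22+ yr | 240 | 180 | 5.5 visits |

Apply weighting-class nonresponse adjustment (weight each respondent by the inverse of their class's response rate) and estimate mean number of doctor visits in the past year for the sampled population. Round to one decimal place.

8.3

Response rates by class: 0–5 yr 144/240 = 60%, 6–9 yr 77/140 = 55%, 10–17 yr 52/260 = 20%, 18–21 yr 112/320 = 35%, 22+ yr 180/240 = 75%.
Inverse-response-rate weighting restores each class to its sampled count, so class totals weight by n_sampled:
  0–5 yr: 240 × 10.5 = 2520
  6–9 yr: 140 × 9.5 = 1330
  10–17 yr: 260 × 7.5 = 1950
  18–21 yr: 320 × 9 = 2880
  22+ yr: 240 × 5.5 = 1320
Adjusted estimate = 10,000 / 1,200 = 8.33333 → 8.3.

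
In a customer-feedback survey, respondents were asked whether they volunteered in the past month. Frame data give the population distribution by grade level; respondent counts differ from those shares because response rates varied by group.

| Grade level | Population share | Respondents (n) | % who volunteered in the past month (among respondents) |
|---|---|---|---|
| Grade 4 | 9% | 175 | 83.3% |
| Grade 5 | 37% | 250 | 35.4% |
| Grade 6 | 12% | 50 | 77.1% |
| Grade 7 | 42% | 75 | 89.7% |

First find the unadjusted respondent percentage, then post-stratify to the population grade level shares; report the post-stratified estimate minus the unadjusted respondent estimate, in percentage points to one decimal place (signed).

+5.7 percentage points

Naive respondent-only estimate (weights = respondent counts):
  (175/550)×83.3 + (250/550)×35.4 + (50/550)×77.1 + (75/550)×89.7 = 61.8364%
Post-stratified estimate weights by population shares:
  0.09×83.3 + 0.37×35.4 + 0.12×77.1 + 0.42×89.7 = 67.521%
Difference = 67.521 − 61.8364 = 5.6846 pp.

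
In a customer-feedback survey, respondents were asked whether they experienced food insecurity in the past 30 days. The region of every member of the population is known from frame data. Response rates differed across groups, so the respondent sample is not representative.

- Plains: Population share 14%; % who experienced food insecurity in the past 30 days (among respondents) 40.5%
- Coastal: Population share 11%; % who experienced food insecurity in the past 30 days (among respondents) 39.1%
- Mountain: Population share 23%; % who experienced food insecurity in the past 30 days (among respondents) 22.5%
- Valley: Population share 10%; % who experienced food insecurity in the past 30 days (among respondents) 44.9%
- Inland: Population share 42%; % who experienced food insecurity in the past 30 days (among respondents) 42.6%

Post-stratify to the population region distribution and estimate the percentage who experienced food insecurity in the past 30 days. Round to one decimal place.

Reweight to the known region distribution:
  Plains: 0.14 × 40.5 = 5.67
  Coastal: 0.11 × 39.1 = 4.301
  Mountain: 0.23 × 22.5 = 5.175
  Valley: 0.1 × 44.9 = 4.49
  Inland: 0.42 × 42.6 = 17.892
Post-stratified estimate = 37.528 → 37.5%.

37.5%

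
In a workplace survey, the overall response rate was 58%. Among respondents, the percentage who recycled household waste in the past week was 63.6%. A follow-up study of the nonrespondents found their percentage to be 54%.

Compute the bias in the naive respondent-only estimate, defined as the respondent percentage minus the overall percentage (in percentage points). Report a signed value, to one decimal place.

+4.0 percentage points

Nonresponse fraction = 1 − 0.58 = 0.42.
Bias = (nonresponse fraction) × (respondent percentage − nonrespondent percentage)
     = 0.42 × (63.6 − 54) = 0.42 × 9.6 = 4.032.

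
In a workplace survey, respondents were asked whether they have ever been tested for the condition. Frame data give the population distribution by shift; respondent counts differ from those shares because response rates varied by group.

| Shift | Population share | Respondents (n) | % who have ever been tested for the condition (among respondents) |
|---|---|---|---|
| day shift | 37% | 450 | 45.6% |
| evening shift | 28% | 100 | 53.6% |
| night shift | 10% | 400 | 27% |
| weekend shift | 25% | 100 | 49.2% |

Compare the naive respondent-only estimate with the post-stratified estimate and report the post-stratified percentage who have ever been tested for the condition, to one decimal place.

Naive respondent-only estimate (weights = respondent counts):
  (450/1050)×45.6 + (100/1050)×53.6 + (400/1050)×27 + (100/1050)×49.2 = 39.619%
Post-stratifying to population shares instead:
  0.37×45.6 + 0.28×53.6 + 0.1×27 + 0.25×49.2 = 46.88%

46.9%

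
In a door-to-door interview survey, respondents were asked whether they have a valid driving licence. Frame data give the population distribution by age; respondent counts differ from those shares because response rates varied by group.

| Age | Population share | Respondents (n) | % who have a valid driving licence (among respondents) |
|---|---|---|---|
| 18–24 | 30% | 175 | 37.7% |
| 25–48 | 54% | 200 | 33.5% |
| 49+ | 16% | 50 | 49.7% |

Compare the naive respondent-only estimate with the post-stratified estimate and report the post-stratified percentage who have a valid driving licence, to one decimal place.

37.4%

Naive respondent-only estimate (weights = respondent counts):
  (175/425)×37.7 + (200/425)×33.5 + (50/425)×49.7 = 37.1353%
Post-stratified estimate weights by population shares:
  0.3×37.7 + 0.54×33.5 + 0.16×49.7 = 37.352%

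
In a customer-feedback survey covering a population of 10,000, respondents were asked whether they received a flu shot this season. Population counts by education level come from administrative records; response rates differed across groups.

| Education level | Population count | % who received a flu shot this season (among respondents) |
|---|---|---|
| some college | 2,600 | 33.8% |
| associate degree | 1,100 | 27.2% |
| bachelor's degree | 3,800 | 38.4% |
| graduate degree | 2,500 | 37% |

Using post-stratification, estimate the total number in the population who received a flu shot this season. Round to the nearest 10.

Apply each group's respondent rate to its population count:
  some college: 2,600 × 33.8% = 878.8
  associate degree: 1,100 × 27.2% = 299.2
  bachelor's degree: 3,800 × 38.4% = 1459.2
  graduate degree: 2,500 × 37% = 925
Estimated total = 3562.2 → 3,560.

3,560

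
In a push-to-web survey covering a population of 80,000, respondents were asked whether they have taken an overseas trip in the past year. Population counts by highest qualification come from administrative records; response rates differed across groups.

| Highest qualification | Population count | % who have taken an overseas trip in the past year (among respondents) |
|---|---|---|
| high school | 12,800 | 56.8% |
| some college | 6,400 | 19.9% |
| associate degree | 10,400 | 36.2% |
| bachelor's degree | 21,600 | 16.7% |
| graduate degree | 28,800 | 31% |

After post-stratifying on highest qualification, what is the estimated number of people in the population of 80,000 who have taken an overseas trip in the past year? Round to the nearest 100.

Each cell contributes its population count × the respondent rate:
  high school: 12,800 × 56.8% = 7270.4
  some college: 6,400 × 19.9% = 1273.6
  associate degree: 10,400 × 36.2% = 3764.8
  bachelor's degree: 21,600 × 16.7% = 3607.2
  graduate degree: 28,800 × 31% = 8928
Estimated total = 24,844 → 24,800.

24,800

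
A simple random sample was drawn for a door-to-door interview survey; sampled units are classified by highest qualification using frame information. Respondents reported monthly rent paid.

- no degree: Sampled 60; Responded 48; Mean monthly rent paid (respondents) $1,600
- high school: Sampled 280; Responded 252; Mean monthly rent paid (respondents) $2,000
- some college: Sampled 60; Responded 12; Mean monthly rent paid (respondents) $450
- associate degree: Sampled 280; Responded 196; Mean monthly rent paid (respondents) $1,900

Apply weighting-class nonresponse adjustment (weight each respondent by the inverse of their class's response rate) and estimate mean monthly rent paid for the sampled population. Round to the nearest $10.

Response rates by class: no degree 48/60 = 80%, high school 252/280 = 90%, some college 12/60 = 20%, associate degree 196/280 = 70%.
Each respondent's weight = sampled/responded in their class; summing within a class gives n_sampled, so:
  no degree: 60 × 1600 = 96,000
  high school: 280 × 2000 = 560,000
  some college: 60 × 450 = 27,000
  associate degree: 280 × 1900 = 532,000
Adjusted estimate = 1,215,000 / 680 = 1786.76 → $1,790.

$1,790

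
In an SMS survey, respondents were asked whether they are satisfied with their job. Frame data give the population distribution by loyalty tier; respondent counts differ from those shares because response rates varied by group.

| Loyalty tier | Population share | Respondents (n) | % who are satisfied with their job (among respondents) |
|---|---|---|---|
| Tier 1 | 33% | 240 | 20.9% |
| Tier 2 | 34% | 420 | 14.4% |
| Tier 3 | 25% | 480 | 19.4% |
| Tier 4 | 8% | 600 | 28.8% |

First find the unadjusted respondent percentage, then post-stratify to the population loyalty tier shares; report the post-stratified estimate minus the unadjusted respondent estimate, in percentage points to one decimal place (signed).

Unadjusted (pooled respondent) estimate weights by respondent counts:
  (240/1740)×20.9 + (420/1740)×14.4 + (480/1740)×19.4 + (600/1740)×28.8 = 21.6414%
Post-stratified estimate weights by population shares:
  0.33×20.9 + 0.34×14.4 + 0.25×19.4 + 0.08×28.8 = 18.947%
Difference = 18.947 − 21.6414 = -2.6944 pp.

-2.7 percentage points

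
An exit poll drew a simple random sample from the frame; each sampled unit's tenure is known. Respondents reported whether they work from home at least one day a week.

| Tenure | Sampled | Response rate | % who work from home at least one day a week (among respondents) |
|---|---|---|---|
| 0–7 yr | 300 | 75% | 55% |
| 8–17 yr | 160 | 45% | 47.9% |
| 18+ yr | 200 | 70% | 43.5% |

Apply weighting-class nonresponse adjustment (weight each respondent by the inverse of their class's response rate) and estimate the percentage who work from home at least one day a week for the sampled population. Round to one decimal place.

Weighting each respondent by the inverse class response rate inflates each class back to its sampled size, so the class weight is n_sampled:
  0–7 yr: 300 × 55 = 16,500
  8–17 yr: 160 × 47.9 = 7664
  18+ yr: 200 × 43.5 = 8700
Adjusted estimate = 32,864 / 660 = 49.7939 → 49.8%.

49.8%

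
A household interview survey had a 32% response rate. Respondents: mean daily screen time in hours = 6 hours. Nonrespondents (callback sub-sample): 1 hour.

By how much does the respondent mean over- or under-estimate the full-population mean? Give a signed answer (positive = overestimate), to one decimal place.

+3.4

Nonresponse fraction = 1 − 0.32 = 0.68.
Bias = (nonresponse fraction) × (respondent mean − nonrespondent mean)
     = 0.68 × (6 − 1) = 0.68 × 5 = 3.4.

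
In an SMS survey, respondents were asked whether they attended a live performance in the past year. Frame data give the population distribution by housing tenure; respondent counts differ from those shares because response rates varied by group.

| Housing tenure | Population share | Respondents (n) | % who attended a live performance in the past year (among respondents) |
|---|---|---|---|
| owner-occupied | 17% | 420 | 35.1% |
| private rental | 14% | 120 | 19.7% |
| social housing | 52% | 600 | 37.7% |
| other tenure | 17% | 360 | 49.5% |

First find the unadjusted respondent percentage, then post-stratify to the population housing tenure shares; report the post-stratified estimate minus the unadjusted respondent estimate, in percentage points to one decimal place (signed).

-1.6 percentage points

Unadjusted (pooled respondent) estimate weights by respondent counts:
  (420/1500)×35.1 + (120/1500)×19.7 + (600/1500)×37.7 + (360/1500)×49.5 = 38.364%
Reweighting by population housing tenure shares:
  0.17×35.1 + 0.14×19.7 + 0.52×37.7 + 0.17×49.5 = 36.744%
Difference = 36.744 − 38.364 = -1.62 pp.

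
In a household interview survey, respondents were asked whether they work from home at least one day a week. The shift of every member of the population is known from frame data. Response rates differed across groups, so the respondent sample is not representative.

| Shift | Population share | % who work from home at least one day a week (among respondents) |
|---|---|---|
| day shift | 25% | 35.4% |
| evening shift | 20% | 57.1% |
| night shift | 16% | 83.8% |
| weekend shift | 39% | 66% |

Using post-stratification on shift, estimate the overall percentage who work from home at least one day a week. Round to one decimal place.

Each cell contributes population-share × respondent value:
  day shift: 0.25 × 35.4 = 8.85
  evening shift: 0.2 × 57.1 = 11.42
  night shift: 0.16 × 83.8 = 13.408
  weekend shift: 0.39 × 66 = 25.74
Post-stratified estimate = 59.418 → 59.4%.

59.4%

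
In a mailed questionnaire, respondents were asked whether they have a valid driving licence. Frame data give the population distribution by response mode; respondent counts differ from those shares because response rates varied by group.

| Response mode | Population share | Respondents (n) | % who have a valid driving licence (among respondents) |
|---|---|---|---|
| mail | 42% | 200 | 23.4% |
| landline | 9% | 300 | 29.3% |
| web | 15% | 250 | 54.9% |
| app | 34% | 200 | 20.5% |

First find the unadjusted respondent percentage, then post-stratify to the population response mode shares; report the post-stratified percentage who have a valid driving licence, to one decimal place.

Unadjusted (pooled respondent) estimate weights by respondent counts:
  (200/950)×23.4 + (300/950)×29.3 + (250/950)×54.9 + (200/950)×20.5 = 32.9421%
Reweighting by population response mode shares:
  0.42×23.4 + 0.09×29.3 + 0.15×54.9 + 0.34×20.5 = 27.67%

27.7%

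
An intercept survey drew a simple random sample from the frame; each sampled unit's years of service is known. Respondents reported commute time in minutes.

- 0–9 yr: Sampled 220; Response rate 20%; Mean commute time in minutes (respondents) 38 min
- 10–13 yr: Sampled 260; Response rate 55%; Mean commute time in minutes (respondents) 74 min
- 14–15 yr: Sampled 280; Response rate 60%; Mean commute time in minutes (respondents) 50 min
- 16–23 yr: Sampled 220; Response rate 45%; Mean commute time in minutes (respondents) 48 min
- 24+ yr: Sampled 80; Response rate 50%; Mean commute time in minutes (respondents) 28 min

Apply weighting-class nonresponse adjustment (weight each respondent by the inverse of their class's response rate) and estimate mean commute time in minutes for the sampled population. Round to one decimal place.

51.3

Inverse-response-rate weighting restores each class to its sampled count, so class totals weight by n_sampled:
  0–9 yr: 220 × 38 = 8360
  10–13 yr: 260 × 74 = 19,240
  14–15 yr: 280 × 50 = 14,000
  16–23 yr: 220 × 48 = 10,560
  24+ yr: 80 × 28 = 2240
Adjusted estimate = 54,400 / 1,060 = 51.3208 → 51.3.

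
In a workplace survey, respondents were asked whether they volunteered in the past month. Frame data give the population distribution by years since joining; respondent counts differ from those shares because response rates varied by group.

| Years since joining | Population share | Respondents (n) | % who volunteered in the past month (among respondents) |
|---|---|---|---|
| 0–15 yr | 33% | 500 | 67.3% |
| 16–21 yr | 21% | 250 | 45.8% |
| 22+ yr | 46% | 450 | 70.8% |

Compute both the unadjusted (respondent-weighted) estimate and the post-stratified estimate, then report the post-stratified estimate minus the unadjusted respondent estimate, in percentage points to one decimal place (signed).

+0.3 percentage points

Naive respondent-only estimate (weights = respondent counts):
  (500/1200)×67.3 + (250/1200)×45.8 + (450/1200)×70.8 = 64.1333%
Post-stratified estimate weights by population shares:
  0.33×67.3 + 0.21×45.8 + 0.46×70.8 = 64.395%
Difference = 64.395 − 64.1333 = 0.2617 pp.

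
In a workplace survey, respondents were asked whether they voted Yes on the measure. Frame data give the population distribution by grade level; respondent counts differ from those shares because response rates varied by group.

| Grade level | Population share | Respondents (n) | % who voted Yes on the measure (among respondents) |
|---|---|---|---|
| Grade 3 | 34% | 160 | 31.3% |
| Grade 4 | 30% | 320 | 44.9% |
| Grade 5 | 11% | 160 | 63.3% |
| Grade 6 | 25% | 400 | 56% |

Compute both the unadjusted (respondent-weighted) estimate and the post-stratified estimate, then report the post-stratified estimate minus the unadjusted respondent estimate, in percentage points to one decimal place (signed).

Naive respondent-only estimate (weights = respondent counts):
  (160/1040)×31.3 + (320/1040)×44.9 + (160/1040)×63.3 + (400/1040)×56 = 49.9077%
Post-stratifying to population shares instead:
  0.34×31.3 + 0.3×44.9 + 0.11×63.3 + 0.25×56 = 45.075%
Difference = 45.075 − 49.9077 = -4.8327 pp.

-4.8 percentage points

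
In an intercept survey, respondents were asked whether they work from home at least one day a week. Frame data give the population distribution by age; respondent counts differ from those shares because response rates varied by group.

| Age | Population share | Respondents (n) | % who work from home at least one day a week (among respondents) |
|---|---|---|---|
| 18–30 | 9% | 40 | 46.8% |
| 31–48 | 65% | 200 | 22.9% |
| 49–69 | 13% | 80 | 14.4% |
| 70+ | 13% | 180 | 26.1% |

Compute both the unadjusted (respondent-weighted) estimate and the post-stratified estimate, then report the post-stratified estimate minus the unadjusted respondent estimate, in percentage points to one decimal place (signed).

-0.2 percentage points

Naive respondent-only estimate (weights = respondent counts):
  (40/500)×46.8 + (200/500)×22.9 + (80/500)×14.4 + (180/500)×26.1 = 24.604%
Reweighting by population age shares:
  0.09×46.8 + 0.65×22.9 + 0.13×14.4 + 0.13×26.1 = 24.362%
Difference = 24.362 − 24.604 = -0.242 pp.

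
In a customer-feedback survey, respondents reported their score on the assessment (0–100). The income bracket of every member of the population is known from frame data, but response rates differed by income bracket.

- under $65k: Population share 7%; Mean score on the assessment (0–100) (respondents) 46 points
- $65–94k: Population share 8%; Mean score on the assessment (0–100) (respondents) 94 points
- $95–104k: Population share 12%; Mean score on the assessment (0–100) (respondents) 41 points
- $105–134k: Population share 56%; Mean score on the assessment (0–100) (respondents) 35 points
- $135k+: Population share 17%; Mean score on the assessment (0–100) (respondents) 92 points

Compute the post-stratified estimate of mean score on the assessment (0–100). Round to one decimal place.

Weight each group's respondent value by its population share:
  under $65k: 0.07 × 46 = 3.22
  $65–94k: 0.08 × 94 = 7.52
  $95–104k: 0.12 × 41 = 4.92
  $105–134k: 0.56 × 35 = 19.6
  $135k+: 0.17 × 92 = 15.64
Post-stratified estimate = 50.9 → 50.9.

50.9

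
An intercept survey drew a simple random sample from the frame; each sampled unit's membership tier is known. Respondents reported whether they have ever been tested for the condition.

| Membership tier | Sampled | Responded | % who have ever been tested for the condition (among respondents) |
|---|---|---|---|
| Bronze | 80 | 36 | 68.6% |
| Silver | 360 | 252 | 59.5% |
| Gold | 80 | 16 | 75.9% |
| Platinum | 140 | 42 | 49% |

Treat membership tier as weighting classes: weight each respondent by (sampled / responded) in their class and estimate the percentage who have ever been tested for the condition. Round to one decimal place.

Response rates by class: Bronze 36/80 = 45%, Silver 252/360 = 70%, Gold 16/80 = 20%, Platinum 42/140 = 30%.
Each respondent's weight = sampled/responded in their class; summing within a class gives n_sampled, so:
  Bronze: 80 × 68.6 = 5488
  Silver: 360 × 59.5 = 21,420
  Gold: 80 × 75.9 = 6072
  Platinum: 140 × 49 = 6860
Adjusted estimate = 39,840 / 660 = 60.3636 → 60.4%.

60.4%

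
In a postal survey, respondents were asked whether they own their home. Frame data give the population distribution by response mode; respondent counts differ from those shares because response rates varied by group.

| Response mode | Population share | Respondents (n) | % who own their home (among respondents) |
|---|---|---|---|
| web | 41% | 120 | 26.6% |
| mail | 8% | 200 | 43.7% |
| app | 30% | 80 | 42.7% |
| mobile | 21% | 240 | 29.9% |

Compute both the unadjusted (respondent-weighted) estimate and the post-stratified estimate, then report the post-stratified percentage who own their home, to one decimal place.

Unadjusted (pooled respondent) estimate weights by respondent counts:
  (120/640)×26.6 + (200/640)×43.7 + (80/640)×42.7 + (240/640)×29.9 = 35.1938%
Reweighting by population response mode shares:
  0.41×26.6 + 0.08×43.7 + 0.3×42.7 + 0.21×29.9 = 33.491%

33.5%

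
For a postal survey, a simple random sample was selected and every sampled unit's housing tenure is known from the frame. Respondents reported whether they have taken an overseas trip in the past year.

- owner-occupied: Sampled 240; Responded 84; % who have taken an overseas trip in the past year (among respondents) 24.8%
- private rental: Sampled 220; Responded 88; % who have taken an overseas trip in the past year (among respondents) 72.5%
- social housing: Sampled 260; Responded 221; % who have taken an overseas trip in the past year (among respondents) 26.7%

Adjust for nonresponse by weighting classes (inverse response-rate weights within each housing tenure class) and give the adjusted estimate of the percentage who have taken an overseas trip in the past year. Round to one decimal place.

Class response rates: owner-occupied 84/240 = 35%, private rental 88/220 = 40%, social housing 221/260 = 85%.
Each respondent's weight = sampled/responded in their class; summing within a class gives n_sampled, so:
  owner-occupied: 240 × 24.8 = 5952
  private rental: 220 × 72.5 = 15,950
  social housing: 260 × 26.7 = 6942
Adjusted estimate = 28,844 / 720 = 40.0611 → 40.1%.

40.1%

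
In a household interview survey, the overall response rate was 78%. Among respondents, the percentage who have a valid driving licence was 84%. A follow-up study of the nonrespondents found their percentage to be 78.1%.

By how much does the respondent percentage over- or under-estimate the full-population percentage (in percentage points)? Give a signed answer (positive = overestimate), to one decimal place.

+1.3 percentage points

Nonresponse fraction = 1 − 0.78 = 0.22.
Bias = (nonresponse fraction) × (respondent percentage − nonrespondent percentage)
     = 0.22 × (84 − 78.1) = 0.22 × 5.9 = 1.298.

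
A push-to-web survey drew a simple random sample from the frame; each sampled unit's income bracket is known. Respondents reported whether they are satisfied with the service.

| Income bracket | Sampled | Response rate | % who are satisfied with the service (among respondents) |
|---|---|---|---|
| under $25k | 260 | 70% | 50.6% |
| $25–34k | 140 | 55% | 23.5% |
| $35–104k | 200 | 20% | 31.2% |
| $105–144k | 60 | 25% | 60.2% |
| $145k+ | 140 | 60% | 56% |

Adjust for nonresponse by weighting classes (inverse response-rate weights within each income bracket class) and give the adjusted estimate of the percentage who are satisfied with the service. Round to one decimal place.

42.7%

Weighting each respondent by the inverse class response rate inflates each class back to its sampled size, so the class weight is n_sampled:
  under $25k: 260 × 50.6 = 13,156
  $25–34k: 140 × 23.5 = 3290
  $35–104k: 200 × 31.2 = 6240
  $105–144k: 60 × 60.2 = 3612
  $145k+: 140 × 56 = 7840
Adjusted estimate = 34,138 / 800 = 42.6725 → 42.7%.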